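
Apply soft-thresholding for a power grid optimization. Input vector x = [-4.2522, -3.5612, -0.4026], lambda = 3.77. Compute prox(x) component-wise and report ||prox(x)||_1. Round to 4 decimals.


Soft-thresholding with lambda = 3.77:
prox(-4.2522) = sign(-4.2522)*max(|-4.2522| - 3.77, 0) = -0.4822
prox(-3.5612) = sign(-3.5612)*max(|-3.5612| - 3.77, 0) = 0.0
prox(-0.4026) = sign(-0.4026)*max(|-0.4026| - 3.77, 0) = 0.0
prox(x) = [-0.4822, 0.0, 0.0]
||prox(x)||_1 = 0.4822 + 0.0 + 0.0 = 0.4822


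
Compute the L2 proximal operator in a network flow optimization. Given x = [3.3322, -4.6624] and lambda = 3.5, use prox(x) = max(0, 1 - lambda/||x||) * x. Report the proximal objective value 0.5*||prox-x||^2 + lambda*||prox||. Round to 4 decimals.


Step 1: Compute ||x||.
||x|| = 5.7308
Step 2: Compute scaling factor.
scale = max(0, 1 - 3.5/5.7308) = 0.3893
Step 3: prox(x) = [1.2971, -1.8149]
||prox(x)|| = 2.2308
Step 4: Proximal objective.
0.5*||prox-x||^2 = 6.125
lambda*||prox|| = 7.8078
Total = 13.9326


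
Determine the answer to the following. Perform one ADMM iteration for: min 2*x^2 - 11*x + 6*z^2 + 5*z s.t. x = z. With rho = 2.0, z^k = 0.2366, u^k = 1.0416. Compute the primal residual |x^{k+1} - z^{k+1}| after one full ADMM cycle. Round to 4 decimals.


ADMM iteration with rho = 2.0, z^k = 0.2366, u^k = 1.0416
Step 1: x-update.
Minimize 2*x^2 - 11*x + (2.0/2)*(x - 0.2366 + 1.0416)^2
FOC: (2*2 + 2.0)*x = 11 + 2.0*(0.2366 - 1.0416)
x^{k+1} = 1.565
Step 2: z-update.
Minimize 6*z^2 + 5*z + (2.0/2)*(1.565 - z + 1.0416)^2
FOC: (2*6 + 2.0)*z = -5 + 2.0*(1.565 + 1.0416)
z^{k+1} = 0.0152
Step 3: u-update.
u^{k+1} = 1.0416 + 1.565 - 0.0152 = 2.5914
Step 4: Primal residual = |1.565 - 0.0152| = 1.5498


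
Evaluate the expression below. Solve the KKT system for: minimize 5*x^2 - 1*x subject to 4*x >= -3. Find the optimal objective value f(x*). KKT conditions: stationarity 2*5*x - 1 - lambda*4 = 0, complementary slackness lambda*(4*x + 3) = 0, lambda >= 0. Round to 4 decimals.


Step 1: Try lambda = 0 (constraint inactive).
Stationarity: 2*5*x - 1 = 0
x* = 1/(2*5) = 0.1
Check constraint: 4*0.1 = 0.4 >= -3 -- satisfied.
Step 2: Compute optimal value.
f(x*) = 5*0.1^2 - 1*0.1 = -0.05


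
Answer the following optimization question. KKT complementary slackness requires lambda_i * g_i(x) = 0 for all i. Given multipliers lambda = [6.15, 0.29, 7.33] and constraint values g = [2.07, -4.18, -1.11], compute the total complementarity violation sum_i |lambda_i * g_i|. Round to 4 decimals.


KKT complementary slackness check:
lambda_1 * g_1 = 6.15 * 2.07 = 12.7305
lambda_2 * g_2 = 0.29 * -4.18 = -1.2122
lambda_3 * g_3 = 7.33 * -1.11 = -8.1363
Total violation = 12.7305 + 1.2122 + 8.1363 = 22.079


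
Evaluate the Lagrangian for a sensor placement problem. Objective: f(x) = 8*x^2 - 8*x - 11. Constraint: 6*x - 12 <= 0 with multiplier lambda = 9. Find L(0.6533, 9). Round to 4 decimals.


Step 1: Evaluate f(x).
f(0.6533) = 8*0.6533^2 - 8*0.6533 - 11 = -12.812
Step 2: Evaluate g(x).
g(0.6533) = 6*0.6533 - 12 = -8.0802
Step 3: Compute Lagrangian.
L = -12.812 + 9*-8.0802 = -85.5338


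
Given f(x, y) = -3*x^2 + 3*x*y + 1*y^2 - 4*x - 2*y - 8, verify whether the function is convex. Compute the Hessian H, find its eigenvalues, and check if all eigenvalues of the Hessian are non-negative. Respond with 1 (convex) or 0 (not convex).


The Hessian of f(x,y) = -3*x^2 + 3*x*y + 1*y^2 - 4*x - 2*y - 8 is:
H = [[-6, 3], [3, 2]]
Trace = -6 + 2 = -4
Determinant = -6*2 - (3)^2 = -21
Discriminant = (-4)^2 - 4*-21 = 100.0
Eigenvalues: lambda_1 = -7.0, lambda_2 = 3.0
The function is not convex.

0


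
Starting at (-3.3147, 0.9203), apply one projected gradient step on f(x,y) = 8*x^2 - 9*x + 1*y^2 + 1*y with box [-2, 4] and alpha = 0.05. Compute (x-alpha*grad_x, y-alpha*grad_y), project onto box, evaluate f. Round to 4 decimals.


Step 1: Compute gradient at (-3.3147, 0.9203).
grad_x = 2*8*-3.3147 - 9 = -62.0352
grad_y = 2*1*0.9203 + 1 = 2.8406
Step 2: Gradient step.
x_raw = -3.3147 - 0.05*-62.0352 = -0.2129
y_raw = 0.9203 - 0.05*2.8406 = 0.7783
Step 3: Project onto [-2, 4].
x_proj = clip(-0.2129) = -0.2129
y_proj = clip(0.7783) = 0.7783
Step 4: Evaluate f.
f(-0.2129, 0.7783) = 3.6632


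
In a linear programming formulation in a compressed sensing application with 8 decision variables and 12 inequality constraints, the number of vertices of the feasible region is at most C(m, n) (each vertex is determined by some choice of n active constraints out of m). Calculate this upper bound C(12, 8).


Each vertex corresponds to some choice of n active constraints out of m, so the number of vertices is at most C(m, n) = m! / (n!(m-n)!).
m = 12, n = 8
Numerator: 12 * 11 * 10 * 9 * 8 * 7 * 6 * 5
Denominator: 8! = 40320
C(12, 8) = 495


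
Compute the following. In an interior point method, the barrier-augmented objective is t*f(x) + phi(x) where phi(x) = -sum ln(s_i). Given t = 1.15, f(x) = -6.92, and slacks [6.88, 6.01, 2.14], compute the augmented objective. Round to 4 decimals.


Step 1: Compute log-barrier.
ln values: [1.9286, 1.7934, 0.7608]
phi = -(1.9286 + 1.7934 + 0.7608) = -4.4828
Step 2: Compute augmented objective.
t*f(x) = 1.15*-6.92 = -7.958
Total = -7.958 - 4.4828 = -12.4408


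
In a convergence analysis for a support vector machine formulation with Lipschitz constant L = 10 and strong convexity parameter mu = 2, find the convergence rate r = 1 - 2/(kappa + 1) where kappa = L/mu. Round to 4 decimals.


Step 1: Compute the condition number.
kappa = L/mu = 10/2 = 5.0
Step 2: Compute the convergence rate.
r = 1 - 2/(kappa + 1) = 1 - 2*mu/(L + mu) = (L - mu)/(L + mu) = 8/12 = 0.6667


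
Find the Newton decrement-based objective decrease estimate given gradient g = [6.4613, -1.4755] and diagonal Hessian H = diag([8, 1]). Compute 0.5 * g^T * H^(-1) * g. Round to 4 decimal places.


Step 1: H is diagonal, so H^(-1) * g = [0.8077, -1.4755].
Step 2: g^T H^(-1) g = sum_i g_i^2 / H_ii
  = (6.4613)^2/8 + (-1.4755)^2/1
  = 5.2185 + 2.1771 = 7.3956
Step 3: Objective decrease = 0.5 * g^T H^(-1) g = 3.6978


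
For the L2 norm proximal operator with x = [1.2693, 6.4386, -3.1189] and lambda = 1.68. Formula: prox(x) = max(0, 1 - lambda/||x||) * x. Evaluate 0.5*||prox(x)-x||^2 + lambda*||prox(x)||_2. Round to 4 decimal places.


Step 1: Compute ||x||.
||x|| = 7.266
Step 2: Compute scaling factor.
scale = max(0, 1 - 1.68/7.266) = 0.7688
Step 3: prox(x) = [0.9758, 4.9499, -2.3978]
||prox(x)|| = 5.586
Step 4: Proximal objective.
0.5*||prox-x||^2 = 1.4112
lambda*||prox|| = 9.3845
Total = 10.7956


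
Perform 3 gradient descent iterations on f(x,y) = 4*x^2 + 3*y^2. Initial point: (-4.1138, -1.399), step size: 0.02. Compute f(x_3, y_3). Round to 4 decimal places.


Gradient descent on f(x,y) = 4*x^2 + 3*y^2.
Starting point: (-4.1138, -1.399), alpha = 0.02
Step 1: grad_x = 2*4*-4.1138 = -32.9104, grad_y = 2*3*-1.399 = -8.394
  x_1 = -4.1138 - 0.02*-32.9104 = -3.4556
  y_1 = -1.399 - 0.02*-8.394 = -1.2311
Step 2: grad_x = 2*4*-3.4556 = -27.6447, grad_y = 2*3*-1.2311 = -7.3867
  x_2 = -3.4556 - 0.02*-27.6447 = -2.9027
  y_2 = -1.2311 - 0.02*-7.3867 = -1.0834
Step 3: grad_x = 2*4*-2.9027 = -23.2216, grad_y = 2*3*-1.0834 = -6.5003
  x_3 = -2.9027 - 0.02*-23.2216 = -2.4383
  y_3 = -1.0834 - 0.02*-6.5003 = -0.9534
f(-2.4383, -0.9534) = 4*(-2.4383)^2 + 3*(-0.9534)^2 = 26.5074


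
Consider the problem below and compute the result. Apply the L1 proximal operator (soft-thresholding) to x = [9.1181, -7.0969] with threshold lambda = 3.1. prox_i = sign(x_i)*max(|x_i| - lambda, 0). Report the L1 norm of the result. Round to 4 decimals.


Soft-thresholding with lambda = 3.1:
prox(9.1181) = sign(9.1181)*max(|9.1181| - 3.1, 0) = 6.0181
prox(-7.0969) = sign(-7.0969)*max(|-7.0969| - 3.1, 0) = -3.9969
prox(x) = [6.0181, -3.9969]
||prox(x)||_1 = 6.0181 + 3.9969 = 10.015


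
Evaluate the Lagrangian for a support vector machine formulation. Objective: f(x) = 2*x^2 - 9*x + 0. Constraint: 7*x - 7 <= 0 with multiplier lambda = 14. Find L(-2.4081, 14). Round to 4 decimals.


Step 1: Evaluate f(x).
f(-2.4081) = 2*(-2.4081)^2 - 9*(-2.4081) + 0 = 33.2708
Step 2: Evaluate g(x).
g(-2.4081) = 7*-2.4081 - 7 = -23.8567
Step 3: Compute Lagrangian.
L = 33.2708 + 14*-23.8567 = -300.723


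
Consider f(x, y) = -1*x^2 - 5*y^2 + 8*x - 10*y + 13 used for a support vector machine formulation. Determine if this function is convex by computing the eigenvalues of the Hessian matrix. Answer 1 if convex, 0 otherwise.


The Hessian of f(x,y) = -1*x^2 - 5*y^2 + 8*x - 10*y + 13 is:
H = [[-2, 0], [0, -10]]
Trace = -2 - 10 = -12
Determinant = -2*-10 - (0)^2 = 20
Discriminant = (-12)^2 - 4*20 = 64.0
Eigenvalues: lambda_1 = -10.0, lambda_2 = -2.0
The function is not convex.

0


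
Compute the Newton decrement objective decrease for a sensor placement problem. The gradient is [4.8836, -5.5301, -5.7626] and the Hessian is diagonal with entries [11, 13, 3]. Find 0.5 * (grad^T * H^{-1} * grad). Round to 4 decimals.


Step 1: H is diagonal, so H^(-1) * g = [0.444, -0.4254, -1.9209].
Step 2: g^T H^(-1) g = sum_i g_i^2 / H_ii
  = (4.8836)^2/11 + (-5.5301)^2/13 + (-5.7626)^2/3
  = 2.1681 + 2.3525 + 11.0692 = 15.5898
Step 3: Objective decrease = 0.5 * g^T H^(-1) g = 7.7949


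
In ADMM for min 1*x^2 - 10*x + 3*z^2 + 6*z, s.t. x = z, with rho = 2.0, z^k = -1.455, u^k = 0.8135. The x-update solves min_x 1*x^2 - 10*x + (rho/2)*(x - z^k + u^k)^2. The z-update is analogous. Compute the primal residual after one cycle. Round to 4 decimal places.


ADMM iteration with rho = 2.0, z^k = -1.455, u^k = 0.8135
Step 1: x-update.
Minimize 1*x^2 - 10*x + (2.0/2)*(x + 1.455 + 0.8135)^2
FOC: (2*1 + 2.0)*x = 10 + 2.0*(-1.455 - 0.8135)
x^{k+1} = 1.3658
Step 2: z-update.
Minimize 3*z^2 + 6*z + (2.0/2)*(1.3658 - z + 0.8135)^2
FOC: (2*3 + 2.0)*z = -6 + 2.0*(1.3658 + 0.8135)
z^{k+1} = -0.2052
Step 3: u-update.
u^{k+1} = 0.8135 + 1.3658 + 0.2052 = 2.3844
Step 4: Primal residual = |1.3658 + 0.2052| = 1.5709


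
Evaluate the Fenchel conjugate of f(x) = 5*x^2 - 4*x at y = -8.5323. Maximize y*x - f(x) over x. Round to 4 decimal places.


f*(y) = sup_x {y*x - a*x^2 - b*x} = sup_x {(y-b)*x - a*x^2}
FOC: (y - b) - 2a*x = 0 => x* = (y - b)/(2a)
x* = (-8.5323 + 4)/(2*5) = -0.4532
f*(-8.5323) = (y-b)^2/(4a) = (-8.5323 + 4)^2/(4*5)
= 20.5417/20 = 1.0271


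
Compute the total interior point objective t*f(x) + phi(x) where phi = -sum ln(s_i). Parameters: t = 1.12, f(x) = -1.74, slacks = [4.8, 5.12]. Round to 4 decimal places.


Step 1: Compute log-barrier.
ln values: [1.5686, 1.6332]
phi = -(1.5686 + 1.6332) = -3.2018
Step 2: Compute augmented objective.
t*f(x) = 1.12*-1.74 = -1.9488
Total = -1.9488 - 3.2018 = -5.1506


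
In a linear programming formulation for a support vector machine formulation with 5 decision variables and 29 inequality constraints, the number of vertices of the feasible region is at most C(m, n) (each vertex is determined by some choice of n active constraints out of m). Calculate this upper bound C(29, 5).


Each vertex corresponds to some choice of n active constraints out of m, so the number of vertices is at most C(m, n) = m! / (n!(m-n)!).
m = 29, n = 5
Numerator: 29 * 28 * 27 * 26 * 25
Denominator: 5! = 120
C(29, 5) = 118755


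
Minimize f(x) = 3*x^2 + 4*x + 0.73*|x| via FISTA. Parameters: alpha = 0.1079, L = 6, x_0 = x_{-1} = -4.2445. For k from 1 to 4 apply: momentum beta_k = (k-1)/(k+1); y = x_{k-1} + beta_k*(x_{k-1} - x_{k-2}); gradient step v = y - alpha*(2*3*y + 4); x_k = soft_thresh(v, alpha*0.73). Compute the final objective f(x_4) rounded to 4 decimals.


FISTA on f(x) = 3*x^2 + 4*x + 0.73*|x|
L = 6, alpha = 0.1079
Iteration 1: beta = 0.0, y = -4.2445 + 0.0*(-4.2445 + 4.2445) = -4.2445
  grad(y) = -21.467, v = y - alpha*grad = -1.9282
  prox(v) = soft_thresh(-1.9282, 0.0788) = -1.8494
Iteration 2: beta = 0.3333, y = -1.8494 + 0.3333*(-1.8494 + 4.2445) = -1.0511
  grad(y) = -2.3065, v = y - alpha*grad = -0.8022
  prox(v) = soft_thresh(-0.8022, 0.0788) = -0.7234
Iteration 3: beta = 0.5, y = -0.7234 + 0.5*(-0.7234 + 1.8494) = -0.1604
  grad(y) = 3.0373, v = y - alpha*grad = -0.4882
  prox(v) = soft_thresh(-0.4882, 0.0788) = -0.4094
Iteration 4: beta = 0.6, y = -0.4094 + 0.6*(-0.4094 + 0.7234) = -0.221
  grad(y) = 2.6741, v = y - alpha*grad = -0.5095
  prox(v) = soft_thresh(-0.5095, 0.0788) = -0.4308
f(x_4) = 3*(-0.4308)^2 + 4*(-0.4308) + 0.73*|-0.4308| = -0.8519


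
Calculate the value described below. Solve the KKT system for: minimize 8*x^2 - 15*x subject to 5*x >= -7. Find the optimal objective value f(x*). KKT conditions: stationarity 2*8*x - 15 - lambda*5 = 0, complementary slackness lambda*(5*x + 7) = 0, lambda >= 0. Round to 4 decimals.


Step 1: Try lambda = 0 (constraint inactive).
Stationarity: 2*8*x - 15 = 0
x* = 15/(2*8) = 0.9375
Check constraint: 5*0.9375 = 4.6875 >= -7 -- satisfied.
Step 2: Compute optimal value.
f(x*) = 8*0.9375^2 - 15*0.9375 = -7.0313


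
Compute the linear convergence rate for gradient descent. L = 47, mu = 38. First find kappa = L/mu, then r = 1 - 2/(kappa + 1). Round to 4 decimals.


Step 1: Compute the condition number.
kappa = L/mu = 47/38 = 1.2368
Step 2: Compute the convergence rate.
r = 1 - 2/(kappa + 1) = 1 - 2*mu/(L + mu) = (L - mu)/(L + mu) = 9/85 = 0.1059


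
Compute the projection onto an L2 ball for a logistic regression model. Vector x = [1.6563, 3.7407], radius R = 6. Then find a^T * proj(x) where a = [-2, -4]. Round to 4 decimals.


Step 1: Compute ||x|| (intermediates to 6 decimals).
||x|| = sqrt(1.6563^2 + 3.7407^2) = 4.090986
Step 2: Project.
Since ||x|| <= R, proj = x (no scaling needed).
proj(x) = [1.6563, 3.7407]
Step 3: Dot product.
a^T * proj(x) = -2*1.6563 - 4*3.7407 = -18.2754


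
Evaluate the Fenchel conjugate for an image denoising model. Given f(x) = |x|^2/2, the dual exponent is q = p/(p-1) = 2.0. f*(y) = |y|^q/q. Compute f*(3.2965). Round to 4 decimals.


The conjugate exponent q satisfies 1/p + 1/q = 1.
p = 2, so q = 2/(2 - 1) = 2.0
|y|^q = 3.2965^2.0 = 10.8669
f*(3.2965) = 10.8669 / 2.0 = 5.4335


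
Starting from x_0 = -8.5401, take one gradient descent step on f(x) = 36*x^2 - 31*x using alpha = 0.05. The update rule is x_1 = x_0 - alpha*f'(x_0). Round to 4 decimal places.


We compute the gradient at x_0 and apply the update.
f'(x) = 72*x - 31
f'(-8.5401) = 72*-8.5401 - 31 = -645.8872
x_1 = -8.5401 - 0.05*-645.8872 = 23.7543


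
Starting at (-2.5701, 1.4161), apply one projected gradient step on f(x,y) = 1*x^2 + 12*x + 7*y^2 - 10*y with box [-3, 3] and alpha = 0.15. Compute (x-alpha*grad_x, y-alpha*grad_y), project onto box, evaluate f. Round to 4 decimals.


Step 1: Compute gradient at (-2.5701, 1.4161).
grad_x = 2*1*-2.5701 + 12 = 6.8598
grad_y = 2*7*1.4161 - 10 = 9.8254
Step 2: Gradient step.
x_raw = -2.5701 - 0.15*6.8598 = -3.5991
y_raw = 1.4161 - 0.15*9.8254 = -0.0577
Step 3: Project onto [-3, 3].
x_proj = clip(-3.5991) = -3.0
y_proj = clip(-0.0577) = -0.0577
Step 4: Evaluate f.
f(-3.0, -0.0577) = -26.3996


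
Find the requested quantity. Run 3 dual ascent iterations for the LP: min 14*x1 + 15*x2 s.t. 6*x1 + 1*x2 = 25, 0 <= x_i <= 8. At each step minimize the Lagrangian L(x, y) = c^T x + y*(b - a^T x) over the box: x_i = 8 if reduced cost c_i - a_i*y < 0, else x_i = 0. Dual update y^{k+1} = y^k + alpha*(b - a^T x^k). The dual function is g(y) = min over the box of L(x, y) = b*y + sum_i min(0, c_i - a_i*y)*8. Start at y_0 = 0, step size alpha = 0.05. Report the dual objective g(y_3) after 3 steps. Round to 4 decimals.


Dual ascent for LP: min 14*x1 + 15*x2, 6*x1 + 1*x2 = 25, 0 <= x_i <= 8
Step 1: y^k = 0.0, reduced costs: (14.0, 15.0)
  x^k = (0.0, 0.0), subgradient = b - a^T x = 25.0
  y^{k+1} = 0.0 + 0.05*25.0 = 1.25
Step 2: y^k = 1.25, reduced costs: (6.5, 13.75)
  x^k = (0.0, 0.0), subgradient = b - a^T x = 25.0
  y^{k+1} = 1.25 + 0.05*25.0 = 2.5
Step 3: y^k = 2.5, reduced costs: (-1.0, 12.5)
  x^k = (8.0, 0.0), subgradient = b - a^T x = -23.0
  y^{k+1} = 2.5 + 0.05*-23.0 = 1.35
Dual objective at y_3 = 1.35: reduced costs (5.9, 13.65), box minimizer x = (0.0, 0.0)
g(y_3) = b*y + (c1 - a1*y)*x1 + (c2 - a2*y)*x2 = 25*1.35 + 5.9*0.0 + 13.65*0.0 = 33.75 + 0.0 + 0.0 = 33.75


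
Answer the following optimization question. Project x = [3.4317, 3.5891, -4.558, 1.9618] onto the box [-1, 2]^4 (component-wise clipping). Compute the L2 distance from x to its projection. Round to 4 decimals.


Project each component onto [-1, 2].
clip(3.4317) = 2.0, clip(3.5891) = 2.0, clip(-4.558) = -1.0, clip(1.9618) = 1.9618
Projection = [2.0, 2.0, -1.0, 1.9618]
Squared diffs: [2.0498, 2.5252, 12.6594, 0.0]
Distance = sqrt(17.2344) = 4.1514


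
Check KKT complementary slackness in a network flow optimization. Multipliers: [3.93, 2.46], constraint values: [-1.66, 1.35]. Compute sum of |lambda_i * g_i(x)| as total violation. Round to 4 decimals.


KKT complementary slackness check:
lambda_1 * g_1 = 3.93 * -1.66 = -6.5238
lambda_2 * g_2 = 2.46 * 1.35 = 3.321
Total violation = 6.5238 + 3.321 = 9.8448


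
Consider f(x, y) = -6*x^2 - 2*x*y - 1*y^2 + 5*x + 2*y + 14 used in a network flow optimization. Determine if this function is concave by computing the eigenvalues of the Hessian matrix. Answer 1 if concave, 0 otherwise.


The Hessian of f(x,y) = -6*x^2 - 2*x*y - 1*y^2 + 5*x + 2*y + 14 is:
H = [[-12, -2], [-2, -2]]
Trace = -12 - 2 = -14
Determinant = -12*-2 - (-2)^2 = 20
Discriminant = (-14)^2 - 4*20 = 116.0
Eigenvalues: lambda_1 = -12.3852, lambda_2 = -1.6148
The function is concave.

1


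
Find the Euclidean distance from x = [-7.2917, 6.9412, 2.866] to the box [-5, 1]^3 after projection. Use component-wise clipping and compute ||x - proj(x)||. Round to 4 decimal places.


Project each component onto [-5, 1].
clip(-7.2917) = -5.0, clip(6.9412) = 1.0, clip(2.866) = 1.0
Projection = [-5.0, 1.0, 1.0]
Squared diffs: [5.2519, 35.2979, 3.482]
Distance = sqrt(44.0318) = 6.6356


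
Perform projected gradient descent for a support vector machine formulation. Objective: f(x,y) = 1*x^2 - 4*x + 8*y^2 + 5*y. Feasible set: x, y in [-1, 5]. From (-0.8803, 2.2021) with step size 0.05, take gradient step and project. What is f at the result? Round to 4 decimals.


Step 1: Compute gradient at (-0.8803, 2.2021).
grad_x = 2*1*-0.8803 - 4 = -5.7606
grad_y = 2*8*2.2021 + 5 = 40.2336
Step 2: Gradient step.
x_raw = -0.8803 - 0.05*-5.7606 = -0.5923
y_raw = 2.2021 - 0.05*40.2336 = 0.1904
Step 3: Project onto [-1, 5].
x_proj = clip(-0.5923) = -0.5923
y_proj = clip(0.1904) = 0.1904
Step 4: Evaluate f.
f(-0.5923, 0.1904) = 3.962


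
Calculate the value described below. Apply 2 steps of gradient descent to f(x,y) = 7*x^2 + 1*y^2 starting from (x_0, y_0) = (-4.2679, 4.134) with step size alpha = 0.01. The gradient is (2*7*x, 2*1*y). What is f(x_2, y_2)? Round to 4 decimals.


Gradient descent on f(x,y) = 7*x^2 + 1*y^2.
Starting point: (-4.2679, 4.134), alpha = 0.01
Step 1: grad_x = 2*7*-4.2679 = -59.7506, grad_y = 2*1*4.134 = 8.268
  x_1 = -4.2679 - 0.01*-59.7506 = -3.6704
  y_1 = 4.134 - 0.01*8.268 = 4.0513
Step 2: grad_x = 2*7*-3.6704 = -51.3855, grad_y = 2*1*4.0513 = 8.1026
  x_2 = -3.6704 - 0.01*-51.3855 = -3.1565
  y_2 = 4.0513 - 0.01*8.1026 = 3.9703
f(-3.1565, 3.9703) = 7*(-3.1565)^2 + 1*3.9703^2 = 85.5094


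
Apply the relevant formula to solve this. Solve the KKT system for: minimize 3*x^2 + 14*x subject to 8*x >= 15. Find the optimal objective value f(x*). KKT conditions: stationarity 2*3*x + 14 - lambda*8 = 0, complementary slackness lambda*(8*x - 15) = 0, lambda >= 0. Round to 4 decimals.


Step 1: Try lambda = 0 (constraint inactive).
x_unc = -14/(2*3) = -2.3333
Check: 8*-2.3333 = -18.6664 < 15 -- violated!
Step 2: Constraint must be active: 8*x = 15
x* = 15/8 = 1.875
lambda = (2*3*1.875 + 14)/8 = 3.1563
Step 3: Compute optimal value.
f(x*) = 3*1.875^2 + 14*1.875 = 36.7969


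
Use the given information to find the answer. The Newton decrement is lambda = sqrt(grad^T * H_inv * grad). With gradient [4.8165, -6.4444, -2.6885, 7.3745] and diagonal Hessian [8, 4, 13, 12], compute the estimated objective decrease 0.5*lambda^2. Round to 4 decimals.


Step 1: H is diagonal, so H^(-1) * g = [0.6021, -1.6111, -0.2068, 0.6145].
Step 2: g^T H^(-1) g = sum_i g_i^2 / H_ii
  = (4.8165)^2/8 + (-6.4444)^2/4 + (-2.6885)^2/13 + (7.3745)^2/12
  = 2.8998 + 10.3826 + 0.556 + 4.5319 = 18.3703
Step 3: Objective decrease = 0.5 * g^T H^(-1) g = 9.1852


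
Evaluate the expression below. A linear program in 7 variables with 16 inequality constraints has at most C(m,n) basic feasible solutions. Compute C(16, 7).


Each vertex corresponds to some choice of n active constraints out of m, so the number of vertices is at most C(m, n) = m! / (n!(m-n)!).
m = 16, n = 7
Numerator: 16 * 15 * 14 * 13 * 12 * 11 * 10
Denominator: 7! = 5040
C(16, 7) = 11440


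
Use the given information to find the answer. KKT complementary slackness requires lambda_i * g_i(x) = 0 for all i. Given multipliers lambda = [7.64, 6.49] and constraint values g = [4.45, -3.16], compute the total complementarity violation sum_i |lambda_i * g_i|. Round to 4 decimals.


KKT complementary slackness check:
lambda_1 * g_1 = 7.64 * 4.45 = 33.998
lambda_2 * g_2 = 6.49 * -3.16 = -20.5084
Total violation = 33.998 + 20.5084 = 54.5064


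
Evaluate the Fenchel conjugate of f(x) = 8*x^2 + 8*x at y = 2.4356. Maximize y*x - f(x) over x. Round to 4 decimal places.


f*(y) = sup_x {y*x - a*x^2 - b*x} = sup_x {(y-b)*x - a*x^2}
FOC: (y - b) - 2a*x = 0 => x* = (y - b)/(2a)
x* = (2.4356 - 8)/(2*8) = -0.3478
f*(2.4356) = (y-b)^2/(4a) = (2.4356 - 8)^2/(4*8)
= 30.9625/32 = 0.9676


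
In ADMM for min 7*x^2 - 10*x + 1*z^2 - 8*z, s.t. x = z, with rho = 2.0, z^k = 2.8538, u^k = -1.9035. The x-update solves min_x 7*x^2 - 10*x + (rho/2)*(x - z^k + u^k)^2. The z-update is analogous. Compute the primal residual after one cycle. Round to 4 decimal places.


ADMM iteration with rho = 2.0, z^k = 2.8538, u^k = -1.9035
Step 1: x-update.
Minimize 7*x^2 - 10*x + (2.0/2)*(x - 2.8538 - 1.9035)^2
FOC: (2*7 + 2.0)*x = 10 + 2.0*(2.8538 + 1.9035)
x^{k+1} = 1.2197
Step 2: z-update.
Minimize 1*z^2 - 8*z + (2.0/2)*(1.2197 - z - 1.9035)^2
FOC: (2*1 + 2.0)*z = 8 + 2.0*(1.2197 - 1.9035)
z^{k+1} = 1.6581
Step 3: u-update.
u^{k+1} = -1.9035 + 1.2197 - 1.6581 = -2.3419
Step 4: Primal residual = |1.2197 - 1.6581| = 0.4384


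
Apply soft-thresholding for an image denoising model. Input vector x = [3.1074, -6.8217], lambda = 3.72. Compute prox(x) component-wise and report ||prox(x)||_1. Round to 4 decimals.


Soft-thresholding with lambda = 3.72:
prox(3.1074) = sign(3.1074)*max(|3.1074| - 3.72, 0) = 0.0
prox(-6.8217) = sign(-6.8217)*max(|-6.8217| - 3.72, 0) = -3.1017
prox(x) = [0.0, -3.1017]
||prox(x)||_1 = 0.0 + 3.1017 = 3.1017


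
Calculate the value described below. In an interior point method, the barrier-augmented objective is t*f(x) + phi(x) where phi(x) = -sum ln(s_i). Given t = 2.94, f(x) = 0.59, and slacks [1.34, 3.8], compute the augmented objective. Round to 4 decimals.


Step 1: Compute log-barrier.
ln values: [0.2927, 1.335]
phi = -(0.2927 + 1.335) = -1.6277
Step 2: Compute augmented objective.
t*f(x) = 2.94*0.59 = 1.7346
Total = 1.7346 - 1.6277 = 0.1069


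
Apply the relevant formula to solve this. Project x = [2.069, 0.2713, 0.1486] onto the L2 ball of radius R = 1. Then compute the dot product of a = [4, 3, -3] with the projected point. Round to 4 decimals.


Step 1: Compute ||x|| (intermediates to 6 decimals).
||x|| = sqrt(2.069^2 + 0.2713^2 + 0.1486^2) = 2.091996
Step 2: Project.
Since ||x|| > R, scale = R/||x|| = 1/2.091996 = 0.478012, proj(x) = scale * x
proj(x) = [0.989007, 0.129685, 0.071033]
Step 3: Dot product.
a^T * proj(x) = 4*0.989007 + 3*0.129685 - 3*0.071033 = 4.132


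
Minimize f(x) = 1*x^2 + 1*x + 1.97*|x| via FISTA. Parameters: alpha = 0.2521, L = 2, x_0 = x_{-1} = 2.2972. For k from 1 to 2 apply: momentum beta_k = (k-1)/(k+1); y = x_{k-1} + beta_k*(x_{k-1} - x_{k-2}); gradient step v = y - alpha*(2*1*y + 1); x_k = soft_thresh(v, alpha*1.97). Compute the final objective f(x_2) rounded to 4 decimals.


FISTA on f(x) = 1*x^2 + 1*x + 1.97*|x|
L = 2, alpha = 0.2521
Iteration 1: beta = 0.0, y = 2.2972 + 0.0*(2.2972 - 2.2972) = 2.2972
  grad(y) = 5.5944, v = y - alpha*grad = 0.8869
  prox(v) = soft_thresh(0.8869, 0.4966) = 0.3902
Iteration 2: beta = 0.3333, y = 0.3902 + 0.3333*(0.3902 - 2.2972) = -0.2454
  grad(y) = 0.5091, v = y - alpha*grad = -0.3738
  prox(v) = soft_thresh(-0.3738, 0.4966) = 0.0
f(x_2) = 1*0.0^2 + 1*0.0 + 1.97*|0.0| = 0.0


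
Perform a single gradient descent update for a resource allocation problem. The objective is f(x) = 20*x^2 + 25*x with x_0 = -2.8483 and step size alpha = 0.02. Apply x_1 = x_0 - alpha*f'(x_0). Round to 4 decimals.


We compute the gradient at x_0 and apply the update.
f'(x) = 40*x + 25
f'(-2.8483) = 40*-2.8483 + 25 = -88.932
x_1 = -2.8483 - 0.02*-88.932 = -1.0697


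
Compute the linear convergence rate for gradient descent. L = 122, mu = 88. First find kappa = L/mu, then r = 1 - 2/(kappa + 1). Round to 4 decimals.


Step 1: Compute the condition number.
kappa = L/mu = 122/88 = 1.3864
Step 2: Compute the convergence rate.
r = 1 - 2/(kappa + 1) = 1 - 2*mu/(L + mu) = (L - mu)/(L + mu) = 34/210 = 0.1619


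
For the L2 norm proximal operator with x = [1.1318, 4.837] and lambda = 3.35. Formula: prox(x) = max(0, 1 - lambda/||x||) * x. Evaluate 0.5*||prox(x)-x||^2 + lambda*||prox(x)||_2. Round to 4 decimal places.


Step 1: Compute ||x||.
||x|| = 4.9676
Step 2: Compute scaling factor.
scale = max(0, 1 - 3.35/4.9676) = 0.3256
Step 3: prox(x) = [0.3686, 1.5751]
||prox(x)|| = 1.6176
Step 4: Proximal objective.
0.5*||prox-x||^2 = 5.6113
lambda*||prox|| = 5.419
Total = 11.0304


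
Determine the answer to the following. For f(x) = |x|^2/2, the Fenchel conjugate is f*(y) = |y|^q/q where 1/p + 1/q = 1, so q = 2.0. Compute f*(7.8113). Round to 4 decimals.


The conjugate exponent q satisfies 1/p + 1/q = 1.
p = 2, so q = 2/(2 - 1) = 2.0
|y|^q = 7.8113^2.0 = 61.0164
f*(7.8113) = 61.0164 / 2.0 = 30.5082


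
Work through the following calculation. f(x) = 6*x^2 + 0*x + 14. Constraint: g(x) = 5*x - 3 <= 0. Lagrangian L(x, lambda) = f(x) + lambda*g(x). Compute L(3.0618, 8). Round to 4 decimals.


Step 1: Evaluate f(x).
f(3.0618) = 6*3.0618^2 + 0*3.0618 + 14 = 70.2477
Step 2: Evaluate g(x).
g(3.0618) = 5*3.0618 - 3 = 12.309
Step 3: Compute Lagrangian.
L = 70.2477 + 8*12.309 = 168.7197


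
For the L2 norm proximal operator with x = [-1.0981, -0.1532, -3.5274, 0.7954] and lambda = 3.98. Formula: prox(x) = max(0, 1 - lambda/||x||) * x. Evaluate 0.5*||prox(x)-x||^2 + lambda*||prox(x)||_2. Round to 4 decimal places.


Step 1: Compute ||x||.
||x|| = 3.7821
Step 2: Compute scaling factor.
scale = max(0, 1 - 3.98/3.7821) = 0.0
Step 3: prox(x) = [-0.0, -0.0, -0.0, 0.0]
||prox(x)|| = 0.0
Step 4: Proximal objective.
0.5*||prox-x||^2 = 7.1523
lambda*||prox|| = 0.0
Total = 7.1523


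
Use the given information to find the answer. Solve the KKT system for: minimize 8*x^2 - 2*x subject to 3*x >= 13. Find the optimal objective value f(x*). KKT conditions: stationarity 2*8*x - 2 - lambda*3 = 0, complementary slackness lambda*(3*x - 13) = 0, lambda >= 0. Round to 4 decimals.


Step 1: Try lambda = 0 (constraint inactive).
x_unc = 2/(2*8) = 0.125
Check: 3*0.125 = 0.375 < 13 -- violated!
Step 2: Constraint must be active: 3*x = 13
x* = 13/3 = 4.3333 (rounded; the exact value 13/3 is used below)
lambda = (2*8*(13/3) - 2)/3 = 22.4444
Step 3: Compute optimal value.
f(x*) = 8*(13/3)^2 - 2*(13/3) = 141.5556


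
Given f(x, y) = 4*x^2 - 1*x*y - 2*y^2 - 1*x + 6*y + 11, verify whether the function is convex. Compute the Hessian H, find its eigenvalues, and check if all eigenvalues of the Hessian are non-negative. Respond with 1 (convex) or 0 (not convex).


The Hessian of f(x,y) = 4*x^2 - 1*x*y - 2*y^2 - 1*x + 6*y + 11 is:
H = [[8, -1], [-1, -4]]
Trace = 8 - 4 = 4
Determinant = 8*-4 - (-1)^2 = -33
Discriminant = (4)^2 - 4*-33 = 148.0
Eigenvalues: lambda_1 = -4.0828, lambda_2 = 8.0828
The function is not convex.

0


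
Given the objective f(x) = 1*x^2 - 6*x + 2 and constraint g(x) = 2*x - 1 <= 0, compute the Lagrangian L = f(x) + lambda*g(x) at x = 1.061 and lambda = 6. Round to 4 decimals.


Step 1: Evaluate f(x).
f(1.061) = 1*1.061^2 - 6*1.061 + 2 = -3.2403
Step 2: Evaluate g(x).
g(1.061) = 2*1.061 - 1 = 1.122
Step 3: Compute Lagrangian.
L = -3.2403 + 6*1.122 = 3.4917


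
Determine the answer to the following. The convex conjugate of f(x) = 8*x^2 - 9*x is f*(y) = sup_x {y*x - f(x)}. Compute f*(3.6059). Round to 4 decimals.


f*(y) = sup_x {y*x - a*x^2 - b*x} = sup_x {(y-b)*x - a*x^2}
FOC: (y - b) - 2a*x = 0 => x* = (y - b)/(2a)
x* = (3.6059 + 9)/(2*8) = 0.7879
f*(3.6059) = (y-b)^2/(4a) = (3.6059 + 9)^2/(4*8)
= 158.9087/32 = 4.9659


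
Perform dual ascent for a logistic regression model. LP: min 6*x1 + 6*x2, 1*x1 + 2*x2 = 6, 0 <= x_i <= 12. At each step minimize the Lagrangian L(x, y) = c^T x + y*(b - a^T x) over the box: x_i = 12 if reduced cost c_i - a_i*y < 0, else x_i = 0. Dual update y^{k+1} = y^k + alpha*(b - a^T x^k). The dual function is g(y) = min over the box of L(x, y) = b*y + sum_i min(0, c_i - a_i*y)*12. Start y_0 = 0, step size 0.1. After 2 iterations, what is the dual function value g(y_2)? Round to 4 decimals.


Dual ascent for LP: min 6*x1 + 6*x2, 1*x1 + 2*x2 = 6, 0 <= x_i <= 12
Step 1: y^k = 0.0, reduced costs: (6.0, 6.0)
  x^k = (0.0, 0.0), subgradient = b - a^T x = 6.0
  y^{k+1} = 0.0 + 0.1*6.0 = 0.6
Step 2: y^k = 0.6, reduced costs: (5.4, 4.8)
  x^k = (0.0, 0.0), subgradient = b - a^T x = 6.0
  y^{k+1} = 0.6 + 0.1*6.0 = 1.2
Dual objective at y_2 = 1.2: reduced costs (4.8, 3.6), box minimizer x = (0.0, 0.0)
g(y_2) = b*y + (c1 - a1*y)*x1 + (c2 - a2*y)*x2 = 6*1.2 + 4.8*0.0 + 3.6*0.0 = 7.2 + 0.0 + 0.0 = 7.2


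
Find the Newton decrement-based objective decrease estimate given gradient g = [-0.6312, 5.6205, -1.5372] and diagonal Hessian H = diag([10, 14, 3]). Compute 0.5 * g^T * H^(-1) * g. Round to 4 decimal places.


Step 1: H is diagonal, so H^(-1) * g = [-0.0631, 0.4015, -0.5124].
Step 2: g^T H^(-1) g = sum_i g_i^2 / H_ii
  = (-0.6312)^2/10 + (5.6205)^2/14 + (-1.5372)^2/3
  = 0.0398 + 2.2564 + 0.7877 = 3.0839
Step 3: Objective decrease = 0.5 * g^T H^(-1) g = 1.542


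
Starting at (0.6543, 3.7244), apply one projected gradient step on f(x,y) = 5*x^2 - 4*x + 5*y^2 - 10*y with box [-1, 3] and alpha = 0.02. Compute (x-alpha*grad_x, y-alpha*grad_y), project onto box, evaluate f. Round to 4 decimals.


Step 1: Compute gradient at (0.6543, 3.7244).
grad_x = 2*5*0.6543 - 4 = 2.543
grad_y = 2*5*3.7244 - 10 = 27.244
Step 2: Gradient step.
x_raw = 0.6543 - 0.02*2.543 = 0.6034
y_raw = 3.7244 - 0.02*27.244 = 3.1795
Step 3: Project onto [-1, 3].
x_proj = clip(0.6034) = 0.6034
y_proj = clip(3.1795) = 3.0
Step 4: Evaluate f.
f(0.6034, 3.0) = 14.4069


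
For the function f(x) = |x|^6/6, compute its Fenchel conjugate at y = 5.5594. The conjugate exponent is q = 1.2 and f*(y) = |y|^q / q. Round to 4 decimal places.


The conjugate exponent q satisfies 1/p + 1/q = 1.
p = 6, so q = 6/(6 - 1) = 1.2
|y|^q = 5.5594^1.2 = 7.8349
f*(5.5594) = 7.8349 / 1.2 = 6.5291


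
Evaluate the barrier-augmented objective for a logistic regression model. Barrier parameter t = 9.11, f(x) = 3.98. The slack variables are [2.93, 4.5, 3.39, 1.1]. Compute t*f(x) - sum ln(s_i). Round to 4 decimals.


Step 1: Compute log-barrier.
ln values: [1.075, 1.5041, 1.2208, 0.0953]
phi = -(1.075 + 1.5041 + 1.2208 + 0.0953) = -3.8952
Step 2: Compute augmented objective.
t*f(x) = 9.11*3.98 = 36.2578
Total = 36.2578 - 3.8952 = 32.3626


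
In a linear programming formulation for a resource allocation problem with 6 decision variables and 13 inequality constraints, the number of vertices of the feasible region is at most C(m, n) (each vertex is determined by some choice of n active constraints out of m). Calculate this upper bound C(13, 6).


Each vertex corresponds to some choice of n active constraints out of m, so the number of vertices is at most C(m, n) = m! / (n!(m-n)!).
m = 13, n = 6
Numerator: 13 * 12 * 11 * 10 * 9 * 8
Denominator: 6! = 720
C(13, 6) = 1716


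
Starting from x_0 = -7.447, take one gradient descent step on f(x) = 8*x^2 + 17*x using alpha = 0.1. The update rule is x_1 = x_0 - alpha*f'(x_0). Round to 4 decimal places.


We compute the gradient at x_0 and apply the update.
f'(x) = 16*x + 17
f'(-7.447) = 16*-7.447 + 17 = -102.152
x_1 = -7.447 - 0.1*-102.152 = 2.7682


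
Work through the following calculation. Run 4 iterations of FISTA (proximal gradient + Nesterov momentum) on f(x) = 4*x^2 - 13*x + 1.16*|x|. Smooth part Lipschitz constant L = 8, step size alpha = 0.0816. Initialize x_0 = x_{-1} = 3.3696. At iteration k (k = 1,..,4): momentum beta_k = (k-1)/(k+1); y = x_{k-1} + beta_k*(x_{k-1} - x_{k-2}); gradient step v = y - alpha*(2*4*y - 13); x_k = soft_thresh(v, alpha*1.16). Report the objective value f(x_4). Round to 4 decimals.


FISTA on f(x) = 4*x^2 - 13*x + 1.16*|x|
L = 8, alpha = 0.0816
Iteration 1: beta = 0.0, y = 3.3696 + 0.0*(3.3696 - 3.3696) = 3.3696
  grad(y) = 13.9568, v = y - alpha*grad = 2.2307
  prox(v) = soft_thresh(2.2307, 0.0947) = 2.1361
Iteration 2: beta = 0.3333, y = 2.1361 + 0.3333*(2.1361 - 3.3696) = 1.7249
  grad(y) = 0.7991, v = y - alpha*grad = 1.6597
  prox(v) = soft_thresh(1.6597, 0.0947) = 1.565
Iteration 3: beta = 0.5, y = 1.565 + 0.5*(1.565 - 2.1361) = 1.2795
  grad(y) = -2.764, v = y - alpha*grad = 1.505
  prox(v) = soft_thresh(1.505, 0.0947) = 1.4104
Iteration 4: beta = 0.6, y = 1.4104 + 0.6*(1.4104 - 1.565) = 1.3176
  grad(y) = -2.4592, v = y - alpha*grad = 1.5183
  prox(v) = soft_thresh(1.5183, 0.0947) = 1.4236
f(x_4) = 4*1.4236^2 - 13*1.4236 + 1.16*|1.4236| = -8.7489


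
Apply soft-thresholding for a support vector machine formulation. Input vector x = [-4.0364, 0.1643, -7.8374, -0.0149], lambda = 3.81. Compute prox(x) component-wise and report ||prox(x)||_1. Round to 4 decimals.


Soft-thresholding with lambda = 3.81:
prox(-4.0364) = sign(-4.0364)*max(|-4.0364| - 3.81, 0) = -0.2264
prox(0.1643) = sign(0.1643)*max(|0.1643| - 3.81, 0) = 0.0
prox(-7.8374) = sign(-7.8374)*max(|-7.8374| - 3.81, 0) = -4.0274
prox(-0.0149) = sign(-0.0149)*max(|-0.0149| - 3.81, 0) = 0.0
prox(x) = [-0.2264, 0.0, -4.0274, 0.0]
||prox(x)||_1 = 0.2264 + 0.0 + 4.0274 + 0.0 = 4.2538


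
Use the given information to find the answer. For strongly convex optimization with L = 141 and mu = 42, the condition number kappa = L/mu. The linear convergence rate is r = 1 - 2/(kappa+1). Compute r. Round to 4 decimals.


Step 1: Compute the condition number.
kappa = L/mu = 141/42 = 3.3571
Step 2: Compute the convergence rate.
r = 1 - 2/(kappa + 1) = 1 - 2*mu/(L + mu) = (L - mu)/(L + mu) = 99/183 = 0.541


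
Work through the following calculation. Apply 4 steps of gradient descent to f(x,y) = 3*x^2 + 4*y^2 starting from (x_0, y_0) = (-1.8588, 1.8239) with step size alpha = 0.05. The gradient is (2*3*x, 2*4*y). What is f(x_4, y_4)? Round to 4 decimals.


Gradient descent on f(x,y) = 3*x^2 + 4*y^2.
Starting point: (-1.8588, 1.8239), alpha = 0.05
Step 1: grad_x = 2*3*-1.8588 = -11.1528, grad_y = 2*4*1.8239 = 14.5912
  x_1 = -1.8588 - 0.05*-11.1528 = -1.3012
  y_1 = 1.8239 - 0.05*14.5912 = 1.0943
Step 2: grad_x = 2*3*-1.3012 = -7.807, grad_y = 2*4*1.0943 = 8.7547
  x_2 = -1.3012 - 0.05*-7.807 = -0.9108
  y_2 = 1.0943 - 0.05*8.7547 = 0.6566
Step 3: grad_x = 2*3*-0.9108 = -5.4649, grad_y = 2*4*0.6566 = 5.2528
  x_3 = -0.9108 - 0.05*-5.4649 = -0.6376
  y_3 = 0.6566 - 0.05*5.2528 = 0.394
Step 4: grad_x = 2*3*-0.6376 = -3.8254, grad_y = 2*4*0.394 = 3.1517
  x_4 = -0.6376 - 0.05*-3.8254 = -0.4463
  y_4 = 0.394 - 0.05*3.1517 = 0.2364
f(-0.4463, 0.2364) = 3*(-0.4463)^2 + 4*0.2364^2 = 0.821


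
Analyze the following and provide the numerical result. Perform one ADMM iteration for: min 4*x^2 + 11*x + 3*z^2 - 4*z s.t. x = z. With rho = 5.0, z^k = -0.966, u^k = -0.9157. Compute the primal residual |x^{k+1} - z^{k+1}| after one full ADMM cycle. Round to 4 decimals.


ADMM iteration with rho = 5.0, z^k = -0.966, u^k = -0.9157
Step 1: x-update.
Minimize 4*x^2 + 11*x + (5.0/2)*(x + 0.966 - 0.9157)^2
FOC: (2*4 + 5.0)*x = -11 + 5.0*(-0.966 + 0.9157)
x^{k+1} = -0.8655
Step 2: z-update.
Minimize 3*z^2 - 4*z + (5.0/2)*(-0.8655 - z - 0.9157)^2
FOC: (2*3 + 5.0)*z = 4 + 5.0*(-0.8655 - 0.9157)
z^{k+1} = -0.446
Step 3: u-update.
u^{k+1} = -0.9157 - 0.8655 + 0.446 = -1.3352
Step 4: Primal residual = |-0.8655 + 0.446| = 0.4195


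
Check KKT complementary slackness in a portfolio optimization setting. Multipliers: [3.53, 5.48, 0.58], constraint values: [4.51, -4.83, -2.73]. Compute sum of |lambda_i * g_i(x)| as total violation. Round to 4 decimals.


KKT complementary slackness check:
lambda_1 * g_1 = 3.53 * 4.51 = 15.9203
lambda_2 * g_2 = 5.48 * -4.83 = -26.4684
lambda_3 * g_3 = 0.58 * -2.73 = -1.5834
Total violation = 15.9203 + 26.4684 + 1.5834 = 43.9721


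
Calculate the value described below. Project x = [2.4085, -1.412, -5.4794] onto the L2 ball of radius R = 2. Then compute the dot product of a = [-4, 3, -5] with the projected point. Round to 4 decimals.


Step 1: Compute ||x|| (intermediates to 6 decimals).
||x|| = sqrt(2.4085^2 + (-1.412)^2 + (-5.4794)^2) = 6.14967
Step 2: Project.
Since ||x|| > R, scale = R/||x|| = 2/6.14967 = 0.325221, proj(x) = scale * x
proj(x) = [0.783295, -0.459212, -1.782016]
Step 3: Dot product.
a^T * proj(x) = -4*0.783295 + 3*(-0.459212) - 5*(-1.782016) = 4.3993


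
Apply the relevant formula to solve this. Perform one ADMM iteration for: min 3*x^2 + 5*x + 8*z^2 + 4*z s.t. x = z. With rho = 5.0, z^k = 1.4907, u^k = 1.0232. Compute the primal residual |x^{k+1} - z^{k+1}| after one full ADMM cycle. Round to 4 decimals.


ADMM iteration with rho = 5.0, z^k = 1.4907, u^k = 1.0232
Step 1: x-update.
Minimize 3*x^2 + 5*x + (5.0/2)*(x - 1.4907 + 1.0232)^2
FOC: (2*3 + 5.0)*x = -5 + 5.0*(1.4907 - 1.0232)
x^{k+1} = -0.242
Step 2: z-update.
Minimize 8*z^2 + 4*z + (5.0/2)*(-0.242 - z + 1.0232)^2
FOC: (2*8 + 5.0)*z = -4 + 5.0*(-0.242 + 1.0232)
z^{k+1} = -0.0045
Step 3: u-update.
u^{k+1} = 1.0232 - 0.242 + 0.0045 = 0.7856
Step 4: Primal residual = |-0.242 + 0.0045| = 0.2376


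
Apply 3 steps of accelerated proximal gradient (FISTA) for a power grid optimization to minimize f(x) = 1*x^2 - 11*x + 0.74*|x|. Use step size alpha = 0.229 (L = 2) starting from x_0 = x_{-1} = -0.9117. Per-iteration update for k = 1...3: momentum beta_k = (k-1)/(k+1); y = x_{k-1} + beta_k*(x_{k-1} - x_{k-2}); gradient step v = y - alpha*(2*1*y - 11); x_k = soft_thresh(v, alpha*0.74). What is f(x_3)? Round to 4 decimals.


FISTA on f(x) = 1*x^2 - 11*x + 0.74*|x|
L = 2, alpha = 0.229
Iteration 1: beta = 0.0, y = -0.9117 + 0.0*(-0.9117 + 0.9117) = -0.9117
  grad(y) = -12.8234, v = y - alpha*grad = 2.0249
  prox(v) = soft_thresh(2.0249, 0.1695) = 1.8554
Iteration 2: beta = 0.3333, y = 1.8554 + 0.3333*(1.8554 + 0.9117) = 2.7778
  grad(y) = -5.4445, v = y - alpha*grad = 4.0245
  prox(v) = soft_thresh(4.0245, 0.1695) = 3.8551
Iteration 3: beta = 0.5, y = 3.8551 + 0.5*(3.8551 - 1.8554) = 4.8549
  grad(y) = -1.2901, v = y - alpha*grad = 5.1504
  prox(v) = soft_thresh(5.1504, 0.1695) = 4.9809
f(x_3) = 1*4.9809^2 - 11*4.9809 + 0.74*|4.9809| = -26.2947


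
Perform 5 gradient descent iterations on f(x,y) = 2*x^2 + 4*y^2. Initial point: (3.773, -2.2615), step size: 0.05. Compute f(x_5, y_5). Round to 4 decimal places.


Gradient descent on f(x,y) = 2*x^2 + 4*y^2.
Starting point: (3.773, -2.2615), alpha = 0.05
Step 1: grad_x = 2*2*3.773 = 15.092, grad_y = 2*4*-2.2615 = -18.092
  x_1 = 3.773 - 0.05*15.092 = 3.0184
  y_1 = -2.2615 - 0.05*-18.092 = -1.3569
Step 2: grad_x = 2*2*3.0184 = 12.0736, grad_y = 2*4*-1.3569 = -10.8552
  x_2 = 3.0184 - 0.05*12.0736 = 2.4147
  y_2 = -1.3569 - 0.05*-10.8552 = -0.8141
Step 3: grad_x = 2*2*2.4147 = 9.6589, grad_y = 2*4*-0.8141 = -6.5131
  x_3 = 2.4147 - 0.05*9.6589 = 1.9318
  y_3 = -0.8141 - 0.05*-6.5131 = -0.4885
Step 4: grad_x = 2*2*1.9318 = 7.7271, grad_y = 2*4*-0.4885 = -3.9079
  x_4 = 1.9318 - 0.05*7.7271 = 1.5454
  y_4 = -0.4885 - 0.05*-3.9079 = -0.2931
Step 5: grad_x = 2*2*1.5454 = 6.1817, grad_y = 2*4*-0.2931 = -2.3447
  x_5 = 1.5454 - 0.05*6.1817 = 1.2363
  y_5 = -0.2931 - 0.05*-2.3447 = -0.1759
f(1.2363, -0.1759) = 2*1.2363^2 + 4*(-0.1759)^2 = 3.1808
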